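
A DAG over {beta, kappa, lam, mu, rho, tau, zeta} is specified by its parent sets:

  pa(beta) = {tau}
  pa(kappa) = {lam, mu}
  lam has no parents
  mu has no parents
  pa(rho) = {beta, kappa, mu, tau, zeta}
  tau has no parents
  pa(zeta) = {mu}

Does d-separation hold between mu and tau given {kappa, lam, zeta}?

Yes

We examine all 6 paths between mu and tau:
  1. mu → kappa → rho ← tau — kappa:chain[blocks]; rho:collider[blocks] ⇒ blocked
  2. mu → kappa → rho ← beta ← tau — kappa:chain[blocks]; rho:collider[blocks]; beta:chain[open] ⇒ blocked
  3. mu → zeta → rho ← tau — zeta:chain[blocks]; rho:collider[blocks] ⇒ blocked
  4. mu → zeta → rho ← beta ← tau — zeta:chain[blocks]; rho:collider[blocks]; beta:chain[open] ⇒ blocked
  5. mu → rho ← tau — rho:collider[blocks] ⇒ blocked
  6. mu → rho ← beta ← tau — rho:collider[blocks]; beta:chain[open] ⇒ blocked
All paths are blocked; mu ⊥ tau | {kappa, lam, zeta} holds.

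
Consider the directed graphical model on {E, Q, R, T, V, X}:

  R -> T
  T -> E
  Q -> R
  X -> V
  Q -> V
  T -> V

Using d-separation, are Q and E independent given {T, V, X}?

Yes

Enumerating the 2 paths from Q to E and testing each for blocking by {T, V, X}:
Path 1: Q → R → T → E
  T is a chain here and T is conditioned on, so the path is blocked at T.
Path 2: Q → V ← T → E
  T is a fork here and T is conditioned on, so the path is blocked at T.
Every path is blocked, so Q and E are d-separated given {T, V, X}.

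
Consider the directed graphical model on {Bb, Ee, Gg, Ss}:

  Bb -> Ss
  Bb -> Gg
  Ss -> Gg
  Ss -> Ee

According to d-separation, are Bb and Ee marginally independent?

No — Bb and Ee are not d-separated given ∅.

We examine all 2 paths between Bb and Ee:
  1. Bb → Ss → Ee — Ss:chain[open] ⇒ active
  2. Bb → Gg ← Ss → Ee — Gg:collider[blocks]; Ss:fork[open] ⇒ blocked
Because an active path exists, Bb and Ee are not d-separated.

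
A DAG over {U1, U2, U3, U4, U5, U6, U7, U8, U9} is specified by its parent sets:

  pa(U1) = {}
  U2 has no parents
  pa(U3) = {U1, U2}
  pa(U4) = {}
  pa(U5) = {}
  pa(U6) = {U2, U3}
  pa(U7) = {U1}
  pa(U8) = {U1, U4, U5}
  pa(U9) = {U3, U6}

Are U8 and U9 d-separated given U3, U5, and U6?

Yes

Enumerating the 3 paths from U8 to U9 and testing each for blocking by {U3, U5, U6}:
  1. U8 ← U1 → U3 → U9 — U1:fork[open]; U3:chain[blocks] ⇒ blocked
  2. U8 ← U1 → U3 ← U2 → U6 → U9 — U1:fork[open]; U3:collider[open]; U2:fork[open]; U6:chain[blocks] ⇒ blocked
  3. U8 ← U1 → U3 → U6 → U9 — U1:fork[open]; U3:chain[blocks]; U6:chain[blocks] ⇒ blocked
All paths are blocked; U8 ⊥ U9 | {U3, U5, U6} holds.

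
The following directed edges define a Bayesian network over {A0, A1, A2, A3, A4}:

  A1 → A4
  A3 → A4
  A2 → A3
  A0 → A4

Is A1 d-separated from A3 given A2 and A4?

No

Only one path connects A1 and A3:
Path 1: A1 → A4 ← A3
  A4 is a collider and A4 is conditioned on, which opens it — no node blocks this path, so it is active.
Since the path A1 → A4 ← A3 is active, A1 and A3 are not d-separated given {A2, A4}.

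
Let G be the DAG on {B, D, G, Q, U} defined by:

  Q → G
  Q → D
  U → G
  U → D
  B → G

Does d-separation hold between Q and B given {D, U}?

Yes

We examine all 2 paths between Q and B:
Path 1: Q → G ← B
  G is a collider here and neither G nor any of its descendants is conditioned on, so the collider stays closed — the path is blocked at G.
Path 2: Q → D ← U → G ← B
  U is a fork here and U is conditioned on, so the path is blocked at U.
All paths are blocked; Q ⊥ B | {D, U} holds.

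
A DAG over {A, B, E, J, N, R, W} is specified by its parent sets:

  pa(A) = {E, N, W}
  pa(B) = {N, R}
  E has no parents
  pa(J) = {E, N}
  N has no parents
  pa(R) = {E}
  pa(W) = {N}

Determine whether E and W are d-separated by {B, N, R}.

There are 6 undirected paths between E and W; checking each against the conditioning set {B, N, R}:
Path 1: E → A ← W
  A is a collider here and neither A nor any of its descendants is conditioned on, so the collider stays closed — the path is blocked at A.
Path 2: E → A ← N → W
  A is a collider here and neither A nor any of its descendants is conditioned on, so the collider stays closed — the path is blocked at A.
Path 3: E → R → B ← N → W
  R is a chain here and R is conditioned on, so the path is blocked at R.
Path 4: E → R → B ← N → A ← W
  R is a chain here and R is conditioned on, so the path is blocked at R.
Path 5: E → J ← N → W
  J is a collider here and neither J nor any of its descendants is conditioned on, so the collider stays closed — the path is blocked at J.
Path 6: E → J ← N → A ← W
  J is a collider here and neither J nor any of its descendants is conditioned on, so the collider stays closed — the path is blocked at J.
All paths are blocked; E ⊥ W | {B, N, R} holds.

Yes — E and W are d-separated given {B, N, R}.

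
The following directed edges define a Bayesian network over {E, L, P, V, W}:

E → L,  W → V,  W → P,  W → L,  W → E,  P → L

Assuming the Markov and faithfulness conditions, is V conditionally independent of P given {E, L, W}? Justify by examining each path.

Yes

There are 3 undirected paths between V and P; checking each against the conditioning set {E, L, W}:
Path 1: V ← W → L ← P
  W is a fork here and W is conditioned on, so the path is blocked at W.
Path 2: V ← W → P
  W is a fork here and W is conditioned on, so the path is blocked at W.
Path 3: V ← W → E → L ← P
  W is a fork here and W is conditioned on, so the path is blocked at W.
Since every path is blocked, d-separation holds.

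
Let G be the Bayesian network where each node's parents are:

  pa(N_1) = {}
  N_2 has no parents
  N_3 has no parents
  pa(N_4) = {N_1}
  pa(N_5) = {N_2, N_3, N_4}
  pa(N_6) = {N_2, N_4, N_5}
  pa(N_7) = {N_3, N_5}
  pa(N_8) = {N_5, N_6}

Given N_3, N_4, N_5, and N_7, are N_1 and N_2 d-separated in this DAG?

Yes — N_1 and N_2 are d-separated given {N_3, N_4, N_5, N_7}.

6 paths connect N_1 and N_2; each must be blocked for d-separation to hold:
  1. N_1 → N_4 → N_5 ← N_2 — N_4:chain[blocks]; N_5:collider[open] ⇒ blocked
  2. N_1 → N_4 → N_5 → N_8 ← N_6 ← N_2 — N_4:chain[blocks]; N_5:chain[blocks]; N_8:collider[blocks]; N_6:chain[open] ⇒ blocked
  3. N_1 → N_4 → N_5 → N_6 ← N_2 — N_4:chain[blocks]; N_5:chain[blocks]; N_6:collider[blocks] ⇒ blocked
  4. N_1 → N_4 → N_6 ← N_2 — N_4:chain[blocks]; N_6:collider[blocks] ⇒ blocked
  5. N_1 → N_4 → N_6 ← N_5 ← N_2 — N_4:chain[blocks]; N_6:collider[blocks]; N_5:chain[blocks] ⇒ blocked
  6. N_1 → N_4 → N_6 → N_8 ← N_5 ← N_2 — N_4:chain[blocks]; N_6:chain[open]; N_8:collider[blocks]; N_5:chain[blocks] ⇒ blocked
Since every path is blocked, d-separation holds.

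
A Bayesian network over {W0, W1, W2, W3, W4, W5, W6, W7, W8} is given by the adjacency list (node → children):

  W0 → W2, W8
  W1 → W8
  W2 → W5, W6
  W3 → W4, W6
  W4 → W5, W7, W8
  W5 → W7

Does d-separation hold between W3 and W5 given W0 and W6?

We examine all 6 paths between W3 and W5:
Path 1: W3 → W6 ← W2 → W5
  W6 is a collider and W6 is conditioned on, which opens it; W2 is a fork and W2 is not conditioned on — no node blocks this path, so it is active.
Path 2: W3 → W6 ← W2 ← W0 → W8 ← W4 → W7 ← W5
  W0 is a fork here and W0 is conditioned on, so the path is blocked at W0.
Path 3: W3 → W6 ← W2 ← W0 → W8 ← W4 → W5
  W0 is a fork here and W0 is conditioned on, so the path is blocked at W0.
Path 4: W3 → W4 → W8 ← W0 → W2 → W5
  W8 is a collider here and neither W8 nor any of its descendants is conditioned on, so the collider stays closed — the path is blocked at W8.
Path 5: W3 → W4 → W7 ← W5
  W7 is a collider here and neither W7 nor any of its descendants is conditioned on, so the collider stays closed — the path is blocked at W7.
Path 6: W3 → W4 → W5
  W4 is a chain and W4 is not conditioned on — no node blocks this path, so it is active.
Since the path W3 → W6 ← W2 → W5 is active, W3 and W5 are not d-separated given {W0, W6}.

No — W3 and W5 are not d-separated given {W0, W6}.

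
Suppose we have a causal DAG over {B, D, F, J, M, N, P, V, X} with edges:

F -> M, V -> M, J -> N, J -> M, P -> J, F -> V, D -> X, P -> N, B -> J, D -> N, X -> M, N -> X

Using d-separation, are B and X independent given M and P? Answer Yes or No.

5 paths connect B and X; each must be blocked for d-separation to hold:
  1. B → J → N ← D → X — J:chain[open]; N:collider[open]; D:fork[open] ⇒ active
  2. B → J → N → X — J:chain[open]; N:chain[open] ⇒ active
  3. B → J ← P → N ← D → X — J:collider[open]; P:fork[blocks]; N:collider[open]; D:fork[open] ⇒ blocked
  4. B → J ← P → N → X — J:collider[open]; P:fork[blocks]; N:chain[open] ⇒ blocked
  5. B → J → M ← X — J:chain[open]; M:collider[open] ⇒ active
Since the path B → J → N ← D → X is active, B and X are not d-separated given {M, P}.

No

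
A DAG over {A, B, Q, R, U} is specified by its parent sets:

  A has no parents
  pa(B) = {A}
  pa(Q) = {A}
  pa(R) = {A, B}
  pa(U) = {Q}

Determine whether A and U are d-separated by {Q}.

Yes

The only undirected path from A to U is:
Path 1: A → Q → U
  Q is a chain here and Q is conditioned on, so the path is blocked at Q.
Since every path is blocked, d-separation holds.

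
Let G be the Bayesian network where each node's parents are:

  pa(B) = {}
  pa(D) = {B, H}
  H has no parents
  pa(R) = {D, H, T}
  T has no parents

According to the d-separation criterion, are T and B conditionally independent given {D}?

Enumerating the 2 paths from T to B and testing each for blocking by {D}:
  1. T → R ← H → D ← B — R:collider[blocks]; H:fork[open]; D:collider[open] ⇒ blocked
  2. T → R ← D ← B — R:collider[blocks]; D:chain[blocks] ⇒ blocked
All paths are blocked; T ⊥ B | {D} holds.

Yes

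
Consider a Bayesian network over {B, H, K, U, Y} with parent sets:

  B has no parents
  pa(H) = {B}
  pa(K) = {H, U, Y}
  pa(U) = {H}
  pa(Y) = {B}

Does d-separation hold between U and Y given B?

4 paths connect U and Y; each must be blocked for d-separation to hold:
  1. U ← H ← B → Y — H:chain[open]; B:fork[blocks] ⇒ blocked
  2. U ← H → K ← Y — H:fork[open]; K:collider[blocks] ⇒ blocked
  3. U → K ← H ← B → Y — K:collider[blocks]; H:chain[open]; B:fork[blocks] ⇒ blocked
  4. U → K ← Y — K:collider[blocks] ⇒ blocked
Since every path is blocked, d-separation holds.

Yes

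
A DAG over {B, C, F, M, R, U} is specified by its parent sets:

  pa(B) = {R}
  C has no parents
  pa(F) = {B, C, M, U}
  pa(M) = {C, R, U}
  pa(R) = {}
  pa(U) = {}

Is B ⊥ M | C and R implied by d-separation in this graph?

Yes

Enumerating the 4 paths from B to M and testing each for blocking by {C, R}:
Path 1: B ← R → M
  R is a fork here and R is conditioned on, so the path is blocked at R.
Path 2: B → F ← M
  F is a collider here and neither F nor any of its descendants is conditioned on, so the collider stays closed — the path is blocked at F.
Path 3: B → F ← U → M
  F is a collider here and neither F nor any of its descendants is conditioned on, so the collider stays closed — the path is blocked at F.
Path 4: B → F ← C → M
  F is a collider here and neither F nor any of its descendants is conditioned on, so the collider stays closed — the path is blocked at F.
All paths are blocked; B ⊥ M | {C, R} holds.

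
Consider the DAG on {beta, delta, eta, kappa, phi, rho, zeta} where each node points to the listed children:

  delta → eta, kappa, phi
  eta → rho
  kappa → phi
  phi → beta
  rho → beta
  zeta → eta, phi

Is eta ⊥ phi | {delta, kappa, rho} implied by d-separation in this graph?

There are 4 undirected paths between eta and phi; checking each against the conditioning set {delta, kappa, rho}:
  1. eta ← zeta → phi — zeta:fork[open] ⇒ active
  2. eta → rho → beta ← phi — rho:chain[blocks]; beta:collider[blocks] ⇒ blocked
  3. eta ← delta → phi — delta:fork[blocks] ⇒ blocked
  4. eta ← delta → kappa → phi — delta:fork[blocks]; kappa:chain[blocks] ⇒ blocked
Since the path eta ← zeta → phi is active, eta and phi are not d-separated given {delta, kappa, rho}.

No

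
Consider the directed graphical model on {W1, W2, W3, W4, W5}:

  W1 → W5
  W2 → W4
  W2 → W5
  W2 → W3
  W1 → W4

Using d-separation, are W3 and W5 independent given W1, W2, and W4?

Yes — W3 and W5 are d-separated given {W1, W2, W4}.

Enumerating the 2 paths from W3 to W5 and testing each for blocking by {W1, W2, W4}:
Path 1: W3 ← W2 → W5
  W2 is a fork here and W2 is conditioned on, so the path is blocked at W2.
Path 2: W3 ← W2 → W4 ← W1 → W5
  W2 is a fork here and W2 is conditioned on, so the path is blocked at W2.
All paths are blocked; W3 ⊥ W5 | {W1, W2, W4} holds.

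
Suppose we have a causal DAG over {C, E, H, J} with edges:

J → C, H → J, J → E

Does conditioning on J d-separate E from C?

There is one path between E and C:
Path 1: E ← J → C
  J is a fork here and J is conditioned on, so the path is blocked at J.
Every path is blocked, so E and C are d-separated given {J}.

Yes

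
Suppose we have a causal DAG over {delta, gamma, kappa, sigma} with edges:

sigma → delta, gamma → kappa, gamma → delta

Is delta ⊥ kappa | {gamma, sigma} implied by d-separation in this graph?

Yes — delta and kappa are d-separated given {gamma, sigma}.

Only one path connects delta and kappa:
Path 1: delta ← gamma → kappa
  gamma is a fork here and gamma is conditioned on, so the path is blocked at gamma.
Every path is blocked, so delta and kappa are d-separated given {gamma, sigma}.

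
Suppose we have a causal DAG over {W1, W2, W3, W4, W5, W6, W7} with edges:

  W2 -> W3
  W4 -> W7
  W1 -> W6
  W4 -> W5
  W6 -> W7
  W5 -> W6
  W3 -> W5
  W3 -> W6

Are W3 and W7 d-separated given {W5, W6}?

There are 4 undirected paths between W3 and W7; checking each against the conditioning set {W5, W6}:
Path 1: W3 → W5 → W6 → W7
  W5 is a chain here and W5 is conditioned on, so the path is blocked at W5.
Path 2: W3 → W5 ← W4 → W7
  W5 is a collider and W5 is conditioned on, which opens it; W4 is a fork and W4 is not conditioned on — no node blocks this path, so it is active.
Path 3: W3 → W6 → W7
  W6 is a chain here and W6 is conditioned on, so the path is blocked at W6.
Path 4: W3 → W6 ← W5 ← W4 → W7
  W5 is a chain here and W5 is conditioned on, so the path is blocked at W5.
Since the path W3 → W5 ← W4 → W7 is active, W3 and W7 are not d-separated given {W5, W6}.

No — W3 and W7 are not d-separated given {W5, W6}.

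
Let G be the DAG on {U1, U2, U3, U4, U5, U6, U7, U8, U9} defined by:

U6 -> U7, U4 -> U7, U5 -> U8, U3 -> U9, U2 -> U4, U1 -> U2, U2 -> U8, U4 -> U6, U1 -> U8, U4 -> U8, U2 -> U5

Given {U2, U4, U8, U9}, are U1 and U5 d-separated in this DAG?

No

There are 6 undirected paths between U1 and U5; checking each against the conditioning set {U2, U4, U8, U9}:
  1. U1 → U2 → U5 — U2:chain[blocks] ⇒ blocked
  2. U1 → U2 → U4 → U8 ← U5 — U2:chain[blocks]; U4:chain[blocks]; U8:collider[open] ⇒ blocked
  3. U1 → U2 → U8 ← U5 — U2:chain[blocks]; U8:collider[open] ⇒ blocked
  4. U1 → U8 ← U5 — U8:collider[open] ⇒ active
  5. U1 → U8 ← U4 ← U2 → U5 — U8:collider[open]; U4:chain[blocks]; U2:fork[blocks] ⇒ blocked
  6. U1 → U8 ← U2 → U5 — U8:collider[open]; U2:fork[blocks] ⇒ blocked
Since the path U1 → U8 ← U5 is active, U1 and U5 are not d-separated given {U2, U4, U8, U9}.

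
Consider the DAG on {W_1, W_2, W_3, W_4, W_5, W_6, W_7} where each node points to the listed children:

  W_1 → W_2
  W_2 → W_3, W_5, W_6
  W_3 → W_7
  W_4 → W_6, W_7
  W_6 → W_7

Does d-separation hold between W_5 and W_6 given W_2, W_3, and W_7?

Yes — W_5 and W_6 are d-separated given {W_2, W_3, W_7}.

We examine all 3 paths between W_5 and W_6:
Path 1: W_5 ← W_2 → W_6
  W_2 is a fork here and W_2 is conditioned on, so the path is blocked at W_2.
Path 2: W_5 ← W_2 → W_3 → W_7 ← W_4 → W_6
  W_2 is a fork here and W_2 is conditioned on, so the path is blocked at W_2.
Path 3: W_5 ← W_2 → W_3 → W_7 ← W_6
  W_2 is a fork here and W_2 is conditioned on, so the path is blocked at W_2.
All paths are blocked; W_5 ⊥ W_6 | {W_2, W_3, W_7} holds.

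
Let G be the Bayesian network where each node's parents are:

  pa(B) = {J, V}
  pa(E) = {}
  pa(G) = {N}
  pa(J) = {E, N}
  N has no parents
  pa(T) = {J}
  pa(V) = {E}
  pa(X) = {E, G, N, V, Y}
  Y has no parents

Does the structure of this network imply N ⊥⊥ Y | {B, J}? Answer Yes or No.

There are 6 undirected paths between N and Y; checking each against the conditioning set {B, J}:
Path 1: N → J → B ← V ← E → X ← Y
  J is a chain here and J is conditioned on, so the path is blocked at J.
Path 2: N → J → B ← V → X ← Y
  J is a chain here and J is conditioned on, so the path is blocked at J.
Path 3: N → J ← E → V → X ← Y
  X is a collider here and neither X nor any of its descendants is conditioned on, so the collider stays closed — the path is blocked at X.
Path 4: N → J ← E → X ← Y
  X is a collider here and neither X nor any of its descendants is conditioned on, so the collider stays closed — the path is blocked at X.
Path 5: N → G → X ← Y
  X is a collider here and neither X nor any of its descendants is conditioned on, so the collider stays closed — the path is blocked at X.
Path 6: N → X ← Y
  X is a collider here and neither X nor any of its descendants is conditioned on, so the collider stays closed — the path is blocked at X.
Since every path is blocked, d-separation holds.

Yes — N and Y are d-separated given {B, J}.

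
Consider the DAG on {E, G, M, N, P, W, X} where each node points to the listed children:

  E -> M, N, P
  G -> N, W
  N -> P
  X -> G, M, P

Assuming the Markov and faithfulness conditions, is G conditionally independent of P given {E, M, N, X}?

There are 6 undirected paths between G and P; checking each against the conditioning set {E, M, N, X}:
  1. G ← X → P — X:fork[blocks] ⇒ blocked
  2. G ← X → M ← E → P — X:fork[blocks]; M:collider[open]; E:fork[blocks] ⇒ blocked
  3. G ← X → M ← E → N → P — X:fork[blocks]; M:collider[open]; E:fork[blocks]; N:chain[blocks] ⇒ blocked
  4. G → N → P — N:chain[blocks] ⇒ blocked
  5. G → N ← E → P — N:collider[open]; E:fork[blocks] ⇒ blocked
  6. G → N ← E → M ← X → P — N:collider[open]; E:fork[blocks]; M:collider[open]; X:fork[blocks] ⇒ blocked
Since every path is blocked, d-separation holds.

Yes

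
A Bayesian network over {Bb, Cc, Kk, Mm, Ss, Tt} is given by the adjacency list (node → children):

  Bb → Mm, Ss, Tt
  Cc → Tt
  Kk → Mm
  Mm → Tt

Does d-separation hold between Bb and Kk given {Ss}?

There are 2 undirected paths between Bb and Kk; checking each against the conditioning set {Ss}:
Path 1: Bb → Tt ← Mm ← Kk
  Tt is a collider here and neither Tt nor any of its descendants is conditioned on, so the collider stays closed — the path is blocked at Tt.
Path 2: Bb → Mm ← Kk
  Mm is a collider here and neither Mm nor any of its descendants is conditioned on, so the collider stays closed — the path is blocked at Mm.
Since every path is blocked, d-separation holds.

Yes — Bb and Kk are d-separated given {Ss}.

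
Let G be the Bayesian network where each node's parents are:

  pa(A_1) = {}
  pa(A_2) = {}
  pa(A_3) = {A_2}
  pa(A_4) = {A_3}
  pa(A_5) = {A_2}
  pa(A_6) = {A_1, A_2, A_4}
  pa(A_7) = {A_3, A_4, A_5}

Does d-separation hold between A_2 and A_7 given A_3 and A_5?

Yes

There are 5 undirected paths between A_2 and A_7; checking each against the conditioning set {A_3, A_5}:
Path 1: A_2 → A_6 ← A_4 ← A_3 → A_7
  A_6 is a collider here and neither A_6 nor any of its descendants is conditioned on, so the collider stays closed — the path is blocked at A_6.
Path 2: A_2 → A_6 ← A_4 → A_7
  A_6 is a collider here and neither A_6 nor any of its descendants is conditioned on, so the collider stays closed — the path is blocked at A_6.
Path 3: A_2 → A_3 → A_4 → A_7
  A_3 is a chain here and A_3 is conditioned on, so the path is blocked at A_3.
Path 4: A_2 → A_3 → A_7
  A_3 is a chain here and A_3 is conditioned on, so the path is blocked at A_3.
Path 5: A_2 → A_5 → A_7
  A_5 is a chain here and A_5 is conditioned on, so the path is blocked at A_5.
All paths are blocked; A_2 ⊥ A_7 | {A_3, A_5} holds.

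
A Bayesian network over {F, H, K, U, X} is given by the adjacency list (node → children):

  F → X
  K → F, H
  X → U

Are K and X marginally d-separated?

No — K and X are not d-separated given ∅.

Only one path connects K and X:
  1. K → F → X — F:chain[open] ⇒ active
At least one path is unblocked, so d-separation fails.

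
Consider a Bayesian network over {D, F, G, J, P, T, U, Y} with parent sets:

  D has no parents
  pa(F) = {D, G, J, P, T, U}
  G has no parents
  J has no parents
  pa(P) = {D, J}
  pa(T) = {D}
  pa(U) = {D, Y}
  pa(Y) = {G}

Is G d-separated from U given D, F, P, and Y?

We examine all 6 paths between G and U:
  1. G → Y → U — Y:chain[blocks] ⇒ blocked
  2. G → F ← J → P ← D → U — F:collider[open]; J:fork[open]; P:collider[open]; D:fork[blocks] ⇒ blocked
  3. G → F ← T ← D → U — F:collider[open]; T:chain[open]; D:fork[blocks] ⇒ blocked
  4. G → F ← P ← D → U — F:collider[open]; P:chain[blocks]; D:fork[blocks] ⇒ blocked
  5. G → F ← U — F:collider[open] ⇒ active
  6. G → F ← D → U — F:collider[open]; D:fork[blocks] ⇒ blocked
At least one path is unblocked, so d-separation fails.

No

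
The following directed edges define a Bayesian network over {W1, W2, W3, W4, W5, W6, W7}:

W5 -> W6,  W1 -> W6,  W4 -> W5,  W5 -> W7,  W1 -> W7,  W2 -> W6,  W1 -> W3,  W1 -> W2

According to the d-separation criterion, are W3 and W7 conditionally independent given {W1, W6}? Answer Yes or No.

Yes

There are 3 undirected paths between W3 and W7; checking each against the conditioning set {W1, W6}:
  1. W3 ← W1 → W7 — W1:fork[blocks] ⇒ blocked
  2. W3 ← W1 → W2 → W6 ← W5 → W7 — W1:fork[blocks]; W2:chain[open]; W6:collider[open]; W5:fork[open] ⇒ blocked
  3. W3 ← W1 → W6 ← W5 → W7 — W1:fork[blocks]; W6:collider[open]; W5:fork[open] ⇒ blocked
Since every path is blocked, d-separation holds.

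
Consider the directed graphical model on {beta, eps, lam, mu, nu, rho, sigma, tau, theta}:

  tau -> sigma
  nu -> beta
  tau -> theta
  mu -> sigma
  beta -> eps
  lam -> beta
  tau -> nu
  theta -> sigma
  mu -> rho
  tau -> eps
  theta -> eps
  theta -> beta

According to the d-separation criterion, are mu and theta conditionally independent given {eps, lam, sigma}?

No — mu and theta are not d-separated given {eps, lam, sigma}.

There are 6 undirected paths between mu and theta; checking each against the conditioning set {eps, lam, sigma}:
Path 1: mu → sigma ← theta
  sigma is a collider and sigma is conditioned on, which opens it — no node blocks this path, so it is active.
Path 2: mu → sigma ← tau → eps ← theta
  sigma is a collider and sigma is conditioned on, which opens it; tau is a fork and tau is not conditioned on; eps is a collider and eps is conditioned on, which opens it — no node blocks this path, so it is active.
Path 3: mu → sigma ← tau → eps ← beta ← theta
  sigma is a collider and sigma is conditioned on, which opens it; tau is a fork and tau is not conditioned on; eps is a collider and eps is conditioned on, which opens it; beta is a chain and beta is not conditioned on — no node blocks this path, so it is active.
Path 4: mu → sigma ← tau → theta
  sigma is a collider and sigma is conditioned on, which opens it; tau is a fork and tau is not conditioned on — no node blocks this path, so it is active.
Path 5: mu → sigma ← tau → nu → beta → eps ← theta
  sigma is a collider and sigma is conditioned on, which opens it; tau is a fork and tau is not conditioned on; nu is a chain and nu is not conditioned on; beta is a chain and beta is not conditioned on; eps is a collider and eps is conditioned on, which opens it — no node blocks this path, so it is active.
Path 6: mu → sigma ← tau → nu → beta ← theta
  sigma is a collider and sigma is conditioned on, which opens it; tau is a fork and tau is not conditioned on; nu is a chain and nu is not conditioned on; beta is a collider and its descendant eps is conditioned on, which opens it — no node blocks this path, so it is active.
Because an active path exists, mu and theta are not d-separated.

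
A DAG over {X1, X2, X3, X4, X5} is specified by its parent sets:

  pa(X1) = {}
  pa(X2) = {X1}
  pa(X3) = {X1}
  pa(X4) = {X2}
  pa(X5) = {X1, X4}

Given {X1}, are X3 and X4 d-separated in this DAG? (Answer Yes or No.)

2 paths connect X3 and X4; each must be blocked for d-separation to hold:
  1. X3 ← X1 → X5 ← X4 — X1:fork[blocks]; X5:collider[blocks] ⇒ blocked
  2. X3 ← X1 → X2 → X4 — X1:fork[blocks]; X2:chain[open] ⇒ blocked
Every path is blocked, so X3 and X4 are d-separated given {X1}.

Yes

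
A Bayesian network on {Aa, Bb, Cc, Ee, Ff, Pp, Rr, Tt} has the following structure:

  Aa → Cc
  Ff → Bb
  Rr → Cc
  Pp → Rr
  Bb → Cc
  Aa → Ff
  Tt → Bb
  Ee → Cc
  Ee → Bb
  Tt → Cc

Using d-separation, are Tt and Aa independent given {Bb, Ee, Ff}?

6 paths connect Tt and Aa; each must be blocked for d-separation to hold:
Path 1: Tt → Bb ← Ee → Cc ← Aa
  Ee is a fork here and Ee is conditioned on, so the path is blocked at Ee.
Path 2: Tt → Bb ← Ff ← Aa
  Ff is a chain here and Ff is conditioned on, so the path is blocked at Ff.
Path 3: Tt → Bb → Cc ← Aa
  Bb is a chain here and Bb is conditioned on, so the path is blocked at Bb.
Path 4: Tt → Cc ← Ee → Bb ← Ff ← Aa
  Cc is a collider here and neither Cc nor any of its descendants is conditioned on, so the collider stays closed — the path is blocked at Cc.
Path 5: Tt → Cc ← Bb ← Ff ← Aa
  Cc is a collider here and neither Cc nor any of its descendants is conditioned on, so the collider stays closed — the path is blocked at Cc.
Path 6: Tt → Cc ← Aa
  Cc is a collider here and neither Cc nor any of its descendants is conditioned on, so the collider stays closed — the path is blocked at Cc.
All paths are blocked; Tt ⊥ Aa | {Bb, Ee, Ff} holds.

Yes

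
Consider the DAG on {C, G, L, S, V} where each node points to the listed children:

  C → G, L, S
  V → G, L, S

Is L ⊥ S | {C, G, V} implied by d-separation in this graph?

Enumerating the 4 paths from L to S and testing each for blocking by {C, G, V}:
Path 1: L ← C → S
  C is a fork here and C is conditioned on, so the path is blocked at C.
Path 2: L ← C → G ← V → S
  C is a fork here and C is conditioned on, so the path is blocked at C.
Path 3: L ← V → S
  V is a fork here and V is conditioned on, so the path is blocked at V.
Path 4: L ← V → G ← C → S
  V is a fork here and V is conditioned on, so the path is blocked at V.
Since every path is blocked, d-separation holds.

Yes — L and S are d-separated given {C, G, V}.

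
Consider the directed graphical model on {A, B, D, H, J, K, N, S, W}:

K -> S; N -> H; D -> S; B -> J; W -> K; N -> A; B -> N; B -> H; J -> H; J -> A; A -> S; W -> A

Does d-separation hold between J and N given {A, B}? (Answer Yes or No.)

No

We examine all 5 paths between J and N:
Path 1: J ← B → N
  B is a fork here and B is conditioned on, so the path is blocked at B.
Path 2: J ← B → H ← N
  B is a fork here and B is conditioned on, so the path is blocked at B.
Path 3: J → H ← B → N
  H is a collider here and neither H nor any of its descendants is conditioned on, so the collider stays closed — the path is blocked at H.
Path 4: J → H ← N
  H is a collider here and neither H nor any of its descendants is conditioned on, so the collider stays closed — the path is blocked at H.
Path 5: J → A ← N
  A is a collider and A is conditioned on, which opens it — no node blocks this path, so it is active.
Since the path J → A ← N is active, J and N are not d-separated given {A, B}.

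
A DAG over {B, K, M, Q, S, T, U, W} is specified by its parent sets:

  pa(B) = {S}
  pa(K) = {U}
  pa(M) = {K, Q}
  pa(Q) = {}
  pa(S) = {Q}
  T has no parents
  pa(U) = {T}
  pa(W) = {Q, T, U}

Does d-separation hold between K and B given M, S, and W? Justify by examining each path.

Yes — K and B are d-separated given {M, S, W}.

Enumerating the 3 paths from K to B and testing each for blocking by {M, S, W}:
  1. K → M ← Q → S → B — M:collider[open]; Q:fork[open]; S:chain[blocks] ⇒ blocked
  2. K ← U → W ← Q → S → B — U:fork[open]; W:collider[open]; Q:fork[open]; S:chain[blocks] ⇒ blocked
  3. K ← U ← T → W ← Q → S → B — U:chain[open]; T:fork[open]; W:collider[open]; Q:fork[open]; S:chain[blocks] ⇒ blocked
Since every path is blocked, d-separation holds.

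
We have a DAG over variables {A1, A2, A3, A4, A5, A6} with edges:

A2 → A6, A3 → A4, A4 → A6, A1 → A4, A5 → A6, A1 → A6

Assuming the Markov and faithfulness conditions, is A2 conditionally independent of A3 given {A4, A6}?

No

Enumerating the 2 paths from A2 to A3 and testing each for blocking by {A4, A6}:
  1. A2 → A6 ← A1 → A4 ← A3 — A6:collider[open]; A1:fork[open]; A4:collider[open] ⇒ active
  2. A2 → A6 ← A4 ← A3 — A6:collider[open]; A4:chain[blocks] ⇒ blocked
Because an active path exists, A2 and A3 are not d-separated.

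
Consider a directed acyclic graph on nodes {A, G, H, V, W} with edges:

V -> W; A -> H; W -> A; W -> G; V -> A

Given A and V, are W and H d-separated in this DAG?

2 paths connect W and H; each must be blocked for d-separation to hold:
  1. W ← V → A → H — V:fork[blocks]; A:chain[blocks] ⇒ blocked
  2. W → A → H — A:chain[blocks] ⇒ blocked
Every path is blocked, so W and H are d-separated given {A, V}.

Yes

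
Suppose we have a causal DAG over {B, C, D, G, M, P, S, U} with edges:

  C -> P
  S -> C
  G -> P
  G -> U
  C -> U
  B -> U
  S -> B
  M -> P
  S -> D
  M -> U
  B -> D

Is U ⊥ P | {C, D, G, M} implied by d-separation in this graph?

There are 5 undirected paths between U and P; checking each against the conditioning set {C, D, G, M}:
Path 1: U ← C → P
  C is a fork here and C is conditioned on, so the path is blocked at C.
Path 2: U ← G → P
  G is a fork here and G is conditioned on, so the path is blocked at G.
Path 3: U ← M → P
  M is a fork here and M is conditioned on, so the path is blocked at M.
Path 4: U ← B → D ← S → C → P
  C is a chain here and C is conditioned on, so the path is blocked at C.
Path 5: U ← B ← S → C → P
  C is a chain here and C is conditioned on, so the path is blocked at C.
All paths are blocked; U ⊥ P | {C, D, G, M} holds.

Yes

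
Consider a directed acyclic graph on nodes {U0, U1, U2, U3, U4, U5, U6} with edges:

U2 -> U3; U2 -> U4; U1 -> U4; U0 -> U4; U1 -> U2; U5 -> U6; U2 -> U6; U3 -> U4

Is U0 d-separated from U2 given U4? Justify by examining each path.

No

There are 3 undirected paths between U0 and U2; checking each against the conditioning set {U4}:
Path 1: U0 → U4 ← U3 ← U2
  U4 is a collider and U4 is conditioned on, which opens it; U3 is a chain and U3 is not conditioned on — no node blocks this path, so it is active.
Path 2: U0 → U4 ← U1 → U2
  U4 is a collider and U4 is conditioned on, which opens it; U1 is a fork and U1 is not conditioned on — no node blocks this path, so it is active.
Path 3: U0 → U4 ← U2
  U4 is a collider and U4 is conditioned on, which opens it — no node blocks this path, so it is active.
Because an active path exists, U0 and U2 are not d-separated.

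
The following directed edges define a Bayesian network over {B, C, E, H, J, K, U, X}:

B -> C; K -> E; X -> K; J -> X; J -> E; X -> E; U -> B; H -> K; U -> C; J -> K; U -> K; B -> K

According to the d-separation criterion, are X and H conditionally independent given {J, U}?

Yes

We examine all 5 paths between X and H:
Path 1: X ← J → E ← K ← H
  J is a fork here and J is conditioned on, so the path is blocked at J.
Path 2: X ← J → K ← H
  J is a fork here and J is conditioned on, so the path is blocked at J.
Path 3: X → E ← J → K ← H
  E is a collider here and neither E nor any of its descendants is conditioned on, so the collider stays closed — the path is blocked at E.
Path 4: X → E ← K ← H
  E is a collider here and neither E nor any of its descendants is conditioned on, so the collider stays closed — the path is blocked at E.
Path 5: X → K ← H
  K is a collider here and neither K nor any of its descendants is conditioned on, so the collider stays closed — the path is blocked at K.
All paths are blocked; X ⊥ H | {J, U} holds.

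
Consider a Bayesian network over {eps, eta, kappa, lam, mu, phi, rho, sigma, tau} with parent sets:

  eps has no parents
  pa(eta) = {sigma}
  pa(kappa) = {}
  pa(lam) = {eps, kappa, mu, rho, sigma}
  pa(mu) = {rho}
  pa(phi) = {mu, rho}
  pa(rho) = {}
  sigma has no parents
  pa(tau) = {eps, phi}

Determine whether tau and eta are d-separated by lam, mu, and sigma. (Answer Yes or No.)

There are 5 undirected paths between tau and eta; checking each against the conditioning set {lam, mu, sigma}:
Path 1: tau ← eps → lam ← sigma → eta
  sigma is a fork here and sigma is conditioned on, so the path is blocked at sigma.
Path 2: tau ← phi ← rho → lam ← sigma → eta
  sigma is a fork here and sigma is conditioned on, so the path is blocked at sigma.
Path 3: tau ← phi ← rho → mu → lam ← sigma → eta
  mu is a chain here and mu is conditioned on, so the path is blocked at mu.
Path 4: tau ← phi ← mu ← rho → lam ← sigma → eta
  mu is a chain here and mu is conditioned on, so the path is blocked at mu.
Path 5: tau ← phi ← mu → lam ← sigma → eta
  mu is a fork here and mu is conditioned on, so the path is blocked at mu.
Since every path is blocked, d-separation holds.

Yes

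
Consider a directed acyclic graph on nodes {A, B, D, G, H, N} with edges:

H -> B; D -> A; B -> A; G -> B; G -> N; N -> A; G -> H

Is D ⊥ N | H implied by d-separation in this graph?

Yes

There are 3 undirected paths between D and N; checking each against the conditioning set {H}:
Path 1: D → A ← N
  A is a collider here and neither A nor any of its descendants is conditioned on, so the collider stays closed — the path is blocked at A.
Path 2: D → A ← B ← G → N
  A is a collider here and neither A nor any of its descendants is conditioned on, so the collider stays closed — the path is blocked at A.
Path 3: D → A ← B ← H ← G → N
  A is a collider here and neither A nor any of its descendants is conditioned on, so the collider stays closed — the path is blocked at A.
All paths are blocked; D ⊥ N | {H} holds.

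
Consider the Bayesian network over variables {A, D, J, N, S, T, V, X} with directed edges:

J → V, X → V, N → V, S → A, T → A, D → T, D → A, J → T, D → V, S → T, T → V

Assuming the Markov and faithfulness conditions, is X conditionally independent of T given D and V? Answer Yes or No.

No — X and T are not d-separated given {D, V}.

Enumerating the 5 paths from X to T and testing each for blocking by {D, V}:
Path 1: X → V ← J → T
  V is a collider and V is conditioned on, which opens it; J is a fork and J is not conditioned on — no node blocks this path, so it is active.
Path 2: X → V ← D → A ← S → T
  D is a fork here and D is conditioned on, so the path is blocked at D.
Path 3: X → V ← D → A ← T
  D is a fork here and D is conditioned on, so the path is blocked at D.
Path 4: X → V ← D → T
  D is a fork here and D is conditioned on, so the path is blocked at D.
Path 5: X → V ← T
  V is a collider and V is conditioned on, which opens it — no node blocks this path, so it is active.
Because an active path exists, X and T are not d-separated.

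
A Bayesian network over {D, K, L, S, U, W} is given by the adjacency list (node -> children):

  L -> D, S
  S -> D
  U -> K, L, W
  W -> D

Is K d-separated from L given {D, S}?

No

There are 3 undirected paths between K and L; checking each against the conditioning set {D, S}:
  1. K ← U → W → D ← S ← L — U:fork[open]; W:chain[open]; D:collider[open]; S:chain[blocks] ⇒ blocked
  2. K ← U → W → D ← L — U:fork[open]; W:chain[open]; D:collider[open] ⇒ active
  3. K ← U → L — U:fork[open] ⇒ active
At least one path is unblocked, so d-separation fails.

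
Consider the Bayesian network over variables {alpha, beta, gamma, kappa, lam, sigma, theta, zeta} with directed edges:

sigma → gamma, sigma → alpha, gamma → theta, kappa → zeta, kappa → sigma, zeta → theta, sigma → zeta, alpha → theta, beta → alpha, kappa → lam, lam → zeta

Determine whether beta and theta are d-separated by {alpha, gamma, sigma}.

Yes

Enumerating the 5 paths from beta to theta and testing each for blocking by {alpha, gamma, sigma}:
  1. beta → alpha ← sigma → gamma → theta — alpha:collider[open]; sigma:fork[blocks]; gamma:chain[blocks] ⇒ blocked
  2. beta → alpha ← sigma → zeta → theta — alpha:collider[open]; sigma:fork[blocks]; zeta:chain[open] ⇒ blocked
  3. beta → alpha ← sigma ← kappa → lam → zeta → theta — alpha:collider[open]; sigma:chain[blocks]; kappa:fork[open]; lam:chain[open]; zeta:chain[open] ⇒ blocked
  4. beta → alpha ← sigma ← kappa → zeta → theta — alpha:collider[open]; sigma:chain[blocks]; kappa:fork[open]; zeta:chain[open] ⇒ blocked
  5. beta → alpha → theta — alpha:chain[blocks] ⇒ blocked
All paths are blocked; beta ⊥ theta | {alpha, gamma, sigma} holds.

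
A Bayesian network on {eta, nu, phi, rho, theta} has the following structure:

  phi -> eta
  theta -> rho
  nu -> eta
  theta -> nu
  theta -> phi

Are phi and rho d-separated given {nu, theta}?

Yes

2 paths connect phi and rho; each must be blocked for d-separation to hold:
Path 1: phi → eta ← nu ← theta → rho
  eta is a collider here and neither eta nor any of its descendants is conditioned on, so the collider stays closed — the path is blocked at eta.
Path 2: phi ← theta → rho
  theta is a fork here and theta is conditioned on, so the path is blocked at theta.
Since every path is blocked, d-separation holds.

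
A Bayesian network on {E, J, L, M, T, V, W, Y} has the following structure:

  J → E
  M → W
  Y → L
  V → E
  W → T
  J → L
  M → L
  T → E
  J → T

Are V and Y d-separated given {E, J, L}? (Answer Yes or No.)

We examine all 4 paths between V and Y:
Path 1: V → E ← T ← W ← M → L ← Y
  E is a collider and E is conditioned on, which opens it; T is a chain and T is not conditioned on; W is a chain and W is not conditioned on; M is a fork and M is not conditioned on; L is a collider and L is conditioned on, which opens it — no node blocks this path, so it is active.
Path 2: V → E ← T ← J → L ← Y
  J is a fork here and J is conditioned on, so the path is blocked at J.
Path 3: V → E ← J → T ← W ← M → L ← Y
  J is a fork here and J is conditioned on, so the path is blocked at J.
Path 4: V → E ← J → L ← Y
  J is a fork here and J is conditioned on, so the path is blocked at J.
Because an active path exists, V and Y are not d-separated.

No — V and Y are not d-separated given {E, J, L}.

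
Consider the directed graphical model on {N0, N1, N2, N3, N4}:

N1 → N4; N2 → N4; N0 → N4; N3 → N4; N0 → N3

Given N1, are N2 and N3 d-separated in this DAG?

Yes — N2 and N3 are d-separated given {N1}.

There are 2 undirected paths between N2 and N3; checking each against the conditioning set {N1}:
Path 1: N2 → N4 ← N0 → N3
  N4 is a collider here and neither N4 nor any of its descendants is conditioned on, so the collider stays closed — the path is blocked at N4.
Path 2: N2 → N4 ← N3
  N4 is a collider here and neither N4 nor any of its descendants is conditioned on, so the collider stays closed — the path is blocked at N4.
All paths are blocked; N2 ⊥ N3 | {N1} holds.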